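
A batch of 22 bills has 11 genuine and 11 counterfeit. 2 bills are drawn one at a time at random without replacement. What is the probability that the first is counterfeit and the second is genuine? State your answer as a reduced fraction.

11/42

Multiply the conditional probabilities at each draw: 11/22 · 11/21 = 121/462 = 11/42.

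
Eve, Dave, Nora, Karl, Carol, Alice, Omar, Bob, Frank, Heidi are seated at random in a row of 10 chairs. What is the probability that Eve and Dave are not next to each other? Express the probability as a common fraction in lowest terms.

4/5

There are 10! = 3628800 arrangements.
Arrangements with Eve and Dave adjacent: 2·9! = 725760.
So not adjacent: 3628800 − 725760 = 2903040, probability 2903040/3628800 = 4/5.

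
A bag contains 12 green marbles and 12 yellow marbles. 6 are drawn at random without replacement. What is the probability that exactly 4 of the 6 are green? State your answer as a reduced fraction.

1485/6118

Total number of selections: C(24,6) = 134596.
Selections with exactly 4 green: choose 4 of the 12 green and 2 of the 12 yellow, C(12,4)·C(12,2) = 495·66 = 32670.
Probability = 32670/134596 = 1485/6118.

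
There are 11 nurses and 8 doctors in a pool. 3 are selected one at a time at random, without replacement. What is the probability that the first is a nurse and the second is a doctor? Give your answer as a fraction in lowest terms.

44/171

Multiply the conditional probabilities at each draw: 11/19 · 8/18 = 88/342 = 44/171.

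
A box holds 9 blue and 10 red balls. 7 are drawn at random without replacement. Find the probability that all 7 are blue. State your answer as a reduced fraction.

There are C(19,7) = 50388 possible selections.
Selections with all blue: C(9,7) = 36.
Probability = 36/50388 = 3/4199.

3/4199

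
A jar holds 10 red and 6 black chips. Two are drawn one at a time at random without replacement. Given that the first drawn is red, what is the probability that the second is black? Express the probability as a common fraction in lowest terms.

After removing one red, 15 remain: 9 red and 6 black.
So the probability the next is black is 6/15 = 2/5.

2/5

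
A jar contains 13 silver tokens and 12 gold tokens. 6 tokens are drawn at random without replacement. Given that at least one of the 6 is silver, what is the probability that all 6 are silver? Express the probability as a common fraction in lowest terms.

Work in counts. Selections with at least one silver: C(25,6) − C(12,6) = 177100 − 924 = 176176.
Of those, selections where all 6 are silver: C(13,6) = 1716.
Conditional probability = 1716/176176 = 3/308.

3/308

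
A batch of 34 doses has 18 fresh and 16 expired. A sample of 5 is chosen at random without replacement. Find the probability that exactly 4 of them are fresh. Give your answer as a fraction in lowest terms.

60/341

There are C(34,5) = 278256 ways to choose 5 from 34.
Selections with exactly 4 fresh: choose 4 of the 18 fresh and 1 of the 16 expired, C(18,4)·C(16,1) = 3060·16 = 48960.
Probability = 48960/278256 = 60/341.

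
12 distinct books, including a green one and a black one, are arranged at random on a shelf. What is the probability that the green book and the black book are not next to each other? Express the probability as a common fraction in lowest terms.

There are 12! = 479001600 arrangements.
Arrangements with the green book and the black book adjacent: 2·11! = 79833600.
So not adjacent: 479001600 − 79833600 = 399168000, probability 399168000/479001600 = 5/6.

5/6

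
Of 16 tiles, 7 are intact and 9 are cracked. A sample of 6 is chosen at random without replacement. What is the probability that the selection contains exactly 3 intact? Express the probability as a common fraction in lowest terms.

105/286

There are C(16,6) = 8008 ways to choose 6 from 16.
Selections with exactly 3 intact: choose 3 of the 7 intact and 3 of the 9 cracked, C(7,3)·C(9,3) = 35·84 = 2940.
Probability = 2940/8008 = 105/286.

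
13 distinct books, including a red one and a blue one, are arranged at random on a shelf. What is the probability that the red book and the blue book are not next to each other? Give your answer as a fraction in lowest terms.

11/13

There are 13! = 6227020800 arrangements.
Arrangements with the red book and the blue book adjacent: 2·12! = 958003200.
So not adjacent: 6227020800 − 958003200 = 5269017600, probability 5269017600/6227020800 = 11/13.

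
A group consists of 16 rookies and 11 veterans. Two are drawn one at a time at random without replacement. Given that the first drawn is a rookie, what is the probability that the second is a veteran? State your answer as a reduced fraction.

11/26

After removing one rookie, 26 remain: 15 rookies and 11 veterans.
So the probability the next is a veteran is 11/26.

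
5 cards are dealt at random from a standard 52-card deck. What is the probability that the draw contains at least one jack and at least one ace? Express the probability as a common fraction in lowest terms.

There are C(52,5) = 2598960 possible draws.
By inclusion-exclusion on the complements, draws missing all jacks or all aces: C(48,5) + C(48,5) − C(44,5) = 1712304 + 1712304 − 1086008 = 2338600.
So draws with at least one of each: 2598960 − 2338600 = 260360, probability 260360/2598960 = 6509/64974.

6509/64974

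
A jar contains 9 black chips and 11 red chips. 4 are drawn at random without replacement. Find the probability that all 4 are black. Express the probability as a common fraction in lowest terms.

42/1615

There are C(20,4) = 4845 possible selections.
Selections with all black: C(9,4) = 126.
Probability = 126/4845 = 42/1615.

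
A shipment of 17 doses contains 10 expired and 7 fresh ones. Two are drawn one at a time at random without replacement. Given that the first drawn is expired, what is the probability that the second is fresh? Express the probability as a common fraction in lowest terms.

7/16

After removing one expired, 16 remain: 9 expired and 7 fresh.
So the probability the next is fresh is 7/16.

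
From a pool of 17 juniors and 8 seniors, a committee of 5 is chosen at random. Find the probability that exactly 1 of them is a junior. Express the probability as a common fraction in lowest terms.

The sample space is all 5-subsets of the 25: C(25,5) = 53130.
Selections with exactly 1 junior: choose 1 of the 17 juniors and 4 of the 8 seniors, C(17,1)·C(8,4) = 17·70 = 1190.
Probability = 1190/53130 = 17/759.

17/759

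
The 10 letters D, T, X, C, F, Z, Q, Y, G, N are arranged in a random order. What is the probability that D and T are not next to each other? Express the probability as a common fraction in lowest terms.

4/5

There are 10! = 3628800 arrangements.
Arrangements with D and T adjacent: 2·9! = 725760.
So not adjacent: 3628800 − 725760 = 2903040, probability 2903040/3628800 = 4/5.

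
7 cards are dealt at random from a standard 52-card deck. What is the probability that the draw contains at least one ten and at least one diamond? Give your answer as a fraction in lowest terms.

There are C(52,7) = 133784560 possible draws.
By inclusion-exclusion on the complements, draws missing all tens or all diamonds: C(48,7) + C(39,7) − C(36,7) = 73629072 + 15380937 − 8347680 = 80662329.
So draws with at least one of each: 133784560 − 80662329 = 53122231, probability 53122231/133784560.

53122231/133784560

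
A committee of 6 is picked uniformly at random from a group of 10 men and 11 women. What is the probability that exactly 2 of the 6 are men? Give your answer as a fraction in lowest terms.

The sample space is all 6-subsets of the 21: C(21,6) = 54264.
Selections with exactly 2 men: choose 2 of the 10 men and 4 of the 11 women, C(10,2)·C(11,4) = 45·330 = 14850.
Probability = 14850/54264 = 2475/9044.

2475/9044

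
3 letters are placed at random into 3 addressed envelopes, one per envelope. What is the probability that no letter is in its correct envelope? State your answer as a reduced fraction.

There are 3! = 6 assignments.
By inclusion-exclusion, assignments with no fixed points: C(3,0)·3! − C(3,1)·2! + C(3,2)·1! − C(3,3)·0! = 2.
Probability = 2/6 = 1/3.

1/3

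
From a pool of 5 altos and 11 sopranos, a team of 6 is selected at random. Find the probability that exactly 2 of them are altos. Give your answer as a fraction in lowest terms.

75/182

There are C(16,6) = 8008 ways to choose 6 from 16.
Selections with exactly 2 altos: choose 2 of the 5 altos and 4 of the 11 sopranos, C(5,2)·C(11,4) = 10·330 = 3300.
Probability = 3300/8008 = 75/182.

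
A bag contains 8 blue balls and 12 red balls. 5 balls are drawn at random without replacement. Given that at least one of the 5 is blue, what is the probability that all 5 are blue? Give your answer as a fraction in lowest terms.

Work in counts. Selections with at least one blue: C(20,5) − C(12,5) = 15504 − 792 = 14712.
Of those, selections where all 5 are blue: C(8,5) = 56.
Conditional probability = 56/14712 = 7/1839.

7/1839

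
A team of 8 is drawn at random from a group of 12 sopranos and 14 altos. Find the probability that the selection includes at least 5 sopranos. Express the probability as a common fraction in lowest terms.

537/2185

There are C(26,8) = 1562275 ways to choose the 8.
Favorable selections (at least 5 sopranos): C(12,5)·C(14,3) + C(12,6)·C(14,2) + C(12,7)·C(14,1) + C(12,8)·C(14,0) = 288288 + 84084 + 11088 + 495 = 383955.
Probability = 383955/1562275 = 537/2185.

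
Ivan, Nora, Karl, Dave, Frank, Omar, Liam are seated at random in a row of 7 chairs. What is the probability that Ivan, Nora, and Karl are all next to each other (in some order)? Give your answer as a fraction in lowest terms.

There are 7! = 5040 arrangements.
Treat the three as one block: 5! placements × 3! orders within the block = 120·6 = 720.
Probability = 720/5040 = 1/7.

1/7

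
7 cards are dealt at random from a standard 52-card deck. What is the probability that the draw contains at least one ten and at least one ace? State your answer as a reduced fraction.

3105873/16723070

There are C(52,7) = 133784560 possible draws.
By inclusion-exclusion on the complements, draws missing all tens or all aces: C(48,7) + C(48,7) − C(44,7) = 73629072 + 73629072 − 38320568 = 108937576.
So draws with at least one of each: 133784560 − 108937576 = 24846984, probability 24846984/133784560 = 3105873/16723070.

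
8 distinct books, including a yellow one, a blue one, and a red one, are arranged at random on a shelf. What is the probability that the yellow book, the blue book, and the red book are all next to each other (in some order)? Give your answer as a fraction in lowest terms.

There are 8! = 40320 arrangements.
Treat the three as one block: 6! placements × 3! orders within the block = 720·6 = 4320.
Probability = 4320/40320 = 3/28.

3/28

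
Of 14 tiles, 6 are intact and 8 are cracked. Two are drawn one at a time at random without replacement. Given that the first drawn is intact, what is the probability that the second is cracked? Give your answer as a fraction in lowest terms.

8/13

After removing one intact, 13 remain: 5 intact and 8 cracked.
So the probability the next is cracked is 8/13.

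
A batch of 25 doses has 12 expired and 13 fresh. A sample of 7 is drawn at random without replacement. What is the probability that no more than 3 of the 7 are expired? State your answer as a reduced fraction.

481/874

Total selections: C(25,7) = 480700.
Favorable selections (no more than 3 expired): C(12,0)·C(13,7) + C(12,1)·C(13,6) + C(12,2)·C(13,5) + C(12,3)·C(13,4) = 1716 + 20592 + 84942 + 157300 = 264550.
Probability = 264550/480700 = 481/874.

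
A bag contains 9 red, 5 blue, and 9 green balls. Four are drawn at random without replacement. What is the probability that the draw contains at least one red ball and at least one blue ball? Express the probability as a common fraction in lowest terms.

984/1771

There are C(23,4) = 8855 possible draws.
By inclusion-exclusion on the complements, draws missing all red or all blue: C(14,4) + C(18,4) − C(9,4) = 1001 + 3060 − 126 = 3935.
So draws with at least one of each: 8855 − 3935 = 4920, probability 4920/8855 = 984/1771.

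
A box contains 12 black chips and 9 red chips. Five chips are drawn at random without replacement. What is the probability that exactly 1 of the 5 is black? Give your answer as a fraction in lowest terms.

There are C(21,5) = 20349 ways to choose 5 from 21.
Selections with exactly 1 black: choose 1 of the 12 black and 4 of the 9 red, C(12,1)·C(9,4) = 12·126 = 1512.
Probability = 1512/20349 = 24/323.

24/323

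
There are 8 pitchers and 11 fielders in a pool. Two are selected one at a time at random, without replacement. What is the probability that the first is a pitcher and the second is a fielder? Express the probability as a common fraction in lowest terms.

Multiply the conditional probabilities at each draw: 8/19 · 11/18 = 88/342 = 44/171.

44/171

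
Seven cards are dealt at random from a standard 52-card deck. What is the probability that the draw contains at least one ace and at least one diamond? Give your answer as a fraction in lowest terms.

There are C(52,7) = 133784560 possible draws.
By inclusion-exclusion on the complements, draws missing all aces or all diamonds: C(48,7) + C(39,7) − C(36,7) = 73629072 + 15380937 − 8347680 = 80662329.
So draws with at least one of each: 133784560 − 80662329 = 53122231, probability 53122231/133784560.

53122231/133784560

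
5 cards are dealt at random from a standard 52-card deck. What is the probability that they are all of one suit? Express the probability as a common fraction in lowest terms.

There are C(52,5) = 2598960 possible 5-card hands.
Hands of one suit: 4 suits × C(13,5) = 4·1287 = 5148.
Probability = 5148/2598960 = 33/16660.

33/16660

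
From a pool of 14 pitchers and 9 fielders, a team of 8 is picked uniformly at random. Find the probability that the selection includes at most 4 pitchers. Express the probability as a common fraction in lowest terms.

5459/14858

There are C(23,8) = 490314 ways to choose the 8.
Count the complement (more than 4 pitchers): C(14,5)·C(9,3) + C(14,6)·C(9,2) + C(14,7)·C(9,1) + C(14,8)·C(9,0) = 168168 + 108108 + 30888 + 3003 = 310167.
Probability = 1 − 310167/490314 = 180147/490314 = 5459/14858.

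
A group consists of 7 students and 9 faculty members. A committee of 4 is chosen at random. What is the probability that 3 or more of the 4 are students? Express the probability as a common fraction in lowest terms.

5/26

Total selections: C(16,4) = 1820.
Favorable selections (3 or more students): C(7,3)·C(9,1) + C(7,4)·C(9,0) = 315 + 35 = 350.
Probability = 350/1820 = 5/26.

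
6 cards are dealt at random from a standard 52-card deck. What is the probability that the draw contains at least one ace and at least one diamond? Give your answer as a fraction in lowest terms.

There are C(52,6) = 20358520 possible draws.
By inclusion-exclusion on the complements, draws missing all aces or all diamonds: C(48,6) + C(39,6) − C(36,6) = 12271512 + 3262623 − 1947792 = 13586343.
So draws with at least one of each: 20358520 − 13586343 = 6772177, probability 6772177/20358520.

6772177/20358520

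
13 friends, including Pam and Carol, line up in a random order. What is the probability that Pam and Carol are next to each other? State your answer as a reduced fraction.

There are 13! = 6227020800 arrangements.
Treat Pam and Carol as a block: 12! arrangements of the blocks × 2 orders within the block = 2·479001600 = 958003200.
Probability = 958003200/6227020800 = 2/13.

2/13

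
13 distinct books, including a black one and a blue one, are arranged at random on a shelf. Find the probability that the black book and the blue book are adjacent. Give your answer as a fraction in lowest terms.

2/13

There are 13! = 6227020800 arrangements.
Treat the black book and the blue book as a block: 12! arrangements of the blocks × 2 orders within the block = 2·479001600 = 958003200.
Probability = 958003200/6227020800 = 2/13.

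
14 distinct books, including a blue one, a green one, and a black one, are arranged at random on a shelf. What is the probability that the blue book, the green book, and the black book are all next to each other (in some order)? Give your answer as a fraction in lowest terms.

3/91

There are 14! = 87178291200 arrangements.
Treat the three as one block: 12! placements × 3! orders within the block = 479001600·6 = 2874009600.
Probability = 2874009600/87178291200 = 3/91.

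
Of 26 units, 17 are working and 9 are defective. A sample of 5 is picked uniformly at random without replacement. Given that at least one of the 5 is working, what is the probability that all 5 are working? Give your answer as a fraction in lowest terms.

Work in counts. Selections with at least one working: C(26,5) − C(9,5) = 65780 − 126 = 65654.
Of those, selections where all 5 are working: C(17,5) = 6188.
Conditional probability = 6188/65654 = 182/1931.

182/1931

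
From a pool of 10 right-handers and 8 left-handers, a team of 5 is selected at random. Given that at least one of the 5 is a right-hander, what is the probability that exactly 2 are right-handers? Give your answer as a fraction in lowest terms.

Work in counts. Selections with at least one right-hander: C(18,5) − C(8,5) = 8568 − 56 = 8512.
Of those, selections where exactly 2 are right-handers: C(10,2)·C(8,3) = 45·56 = 2520.
Conditional probability = 2520/8512 = 45/152.

45/152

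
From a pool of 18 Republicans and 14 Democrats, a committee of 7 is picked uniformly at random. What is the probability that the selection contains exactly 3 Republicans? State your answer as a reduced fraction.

1309/5394

Total number of selections: C(32,7) = 3365856.
Selections with exactly 3 Republicans: choose 3 of the 18 Republicans and 4 of the 14 Democrats, C(18,3)·C(14,4) = 816·1001 = 816816.
Probability = 816816/3365856 = 1309/5394.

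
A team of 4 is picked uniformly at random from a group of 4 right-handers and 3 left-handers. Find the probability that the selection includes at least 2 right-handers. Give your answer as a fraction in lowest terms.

31/35

There are C(7,4) = 35 ways to choose the 4.
The complement is exactly 1 right-handers: C(4,1)·C(3,3) = 4.
Probability = 1 − 4/35 = 31/35.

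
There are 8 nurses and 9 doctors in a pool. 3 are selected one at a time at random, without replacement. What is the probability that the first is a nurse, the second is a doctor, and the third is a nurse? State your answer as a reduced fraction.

Multiply the conditional probabilities at each draw: 8/17 · 9/16 · 7/15 = 504/4080 = 21/170.

21/170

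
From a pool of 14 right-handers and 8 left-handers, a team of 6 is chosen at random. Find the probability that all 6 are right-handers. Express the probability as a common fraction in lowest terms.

13/323

There are C(22,6) = 74613 possible selections.
Selections with all right-handers: C(14,6) = 3003.
Probability = 3003/74613 = 13/323.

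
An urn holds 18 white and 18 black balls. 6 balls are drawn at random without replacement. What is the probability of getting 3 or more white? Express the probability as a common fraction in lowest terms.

There are C(36,6) = 1947792 ways to choose the 6.
Favorable selections (3 or more white): C(18,3)·C(18,3) + C(18,4)·C(18,2) + C(18,5)·C(18,1) + C(18,6)·C(18,0) = 665856 + 468180 + 154224 + 18564 = 1306824.
Probability = 1306824/1947792 = 3203/4774.

3203/4774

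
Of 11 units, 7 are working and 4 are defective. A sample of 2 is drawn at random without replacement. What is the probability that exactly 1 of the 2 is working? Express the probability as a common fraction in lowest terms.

28/55

There are C(11,2) = 55 ways to choose 2 from 11.
Selections with exactly 1 working: choose 1 of the 7 working and 1 of the 4 defective, C(7,1)·C(4,1) = 7·4 = 28.
Probability = 28/55.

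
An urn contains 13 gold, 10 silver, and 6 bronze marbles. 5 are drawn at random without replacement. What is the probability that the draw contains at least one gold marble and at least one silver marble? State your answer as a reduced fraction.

There are C(29,5) = 118755 possible draws.
By inclusion-exclusion on the complements, draws missing all gold or all silver: C(16,5) + C(19,5) − C(6,5) = 4368 + 11628 − 6 = 15990.
So draws with at least one of each: 118755 − 15990 = 102765, probability 102765/118755 = 527/609.

527/609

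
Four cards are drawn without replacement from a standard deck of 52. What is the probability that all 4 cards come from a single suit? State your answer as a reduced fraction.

44/4165

There are C(52,4) = 270725 possible 4-card hands.
Hands of one suit: 4 suits × C(13,4) = 4·715 = 2860.
Probability = 2860/270725 = 44/4165.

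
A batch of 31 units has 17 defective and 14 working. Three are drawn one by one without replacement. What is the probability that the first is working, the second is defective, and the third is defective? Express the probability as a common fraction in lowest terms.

1904/13485

Multiply the conditional probabilities at each draw: 14/31 · 17/30 · 16/29 = 3808/26970 = 1904/13485.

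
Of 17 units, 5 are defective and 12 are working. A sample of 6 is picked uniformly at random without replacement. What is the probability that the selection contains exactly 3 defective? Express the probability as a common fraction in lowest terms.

275/1547

Total number of selections: C(17,6) = 12376.
Selections with exactly 3 defective: choose 3 of the 5 defective and 3 of the 12 working, C(5,3)·C(12,3) = 10·220 = 2200.
Probability = 2200/12376 = 275/1547.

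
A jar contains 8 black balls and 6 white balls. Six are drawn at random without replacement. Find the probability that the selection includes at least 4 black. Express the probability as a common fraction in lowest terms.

There are C(14,6) = 3003 ways to choose the 6.
Favorable selections (at least 4 black): C(8,4)·C(6,2) + C(8,5)·C(6,1) + C(8,6)·C(6,0) = 1050 + 336 + 28 = 1414.
Probability = 1414/3003 = 202/429.

202/429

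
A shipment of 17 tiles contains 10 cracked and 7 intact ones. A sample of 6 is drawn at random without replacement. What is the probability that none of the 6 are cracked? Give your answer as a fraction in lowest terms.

There are C(17,6) = 12376 possible selections.
Selections with no cracked (all intact): C(7,6) = 7.
Probability = 7/12376 = 1/1768.

1/1768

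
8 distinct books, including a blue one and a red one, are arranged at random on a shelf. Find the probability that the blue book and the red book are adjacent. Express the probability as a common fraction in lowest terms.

1/4

There are 8! = 40320 arrangements.
Treat the blue book and the red book as a block: 7! arrangements of the blocks × 2 orders within the block = 2·5040 = 10080.
Probability = 10080/40320 = 1/4.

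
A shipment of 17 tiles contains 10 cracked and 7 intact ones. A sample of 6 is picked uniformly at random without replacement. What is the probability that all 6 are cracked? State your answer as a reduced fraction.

15/884

There are C(17,6) = 12376 possible selections.
Selections with all cracked: C(10,6) = 210.
Probability = 210/12376 = 15/884.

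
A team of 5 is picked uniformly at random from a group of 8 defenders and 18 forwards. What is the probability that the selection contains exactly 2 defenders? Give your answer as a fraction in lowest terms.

5712/16445

There are C(26,5) = 65780 ways to choose 5 from 26.
Selections with exactly 2 defenders: choose 2 of the 8 defenders and 3 of the 18 forwards, C(8,2)·C(18,3) = 28·816 = 22848.
Probability = 22848/65780 = 5712/16445.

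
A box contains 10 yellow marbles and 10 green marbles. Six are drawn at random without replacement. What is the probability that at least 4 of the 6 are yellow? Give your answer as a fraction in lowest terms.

203/646

Total selections: C(20,6) = 38760.
Favorable selections (at least 4 yellow): C(10,4)·C(10,2) + C(10,5)·C(10,1) + C(10,6)·C(10,0) = 9450 + 2520 + 210 = 12180.
Probability = 12180/38760 = 203/646.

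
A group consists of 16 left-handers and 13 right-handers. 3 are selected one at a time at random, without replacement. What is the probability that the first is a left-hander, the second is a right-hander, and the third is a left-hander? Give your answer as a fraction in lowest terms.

Multiply the conditional probabilities at each draw: 16/29 · 13/28 · 15/27 = 3120/21924 = 260/1827.

260/1827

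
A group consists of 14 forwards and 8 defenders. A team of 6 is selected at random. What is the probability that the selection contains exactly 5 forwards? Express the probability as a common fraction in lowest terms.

Total number of selections: C(22,6) = 74613.
Selections with exactly 5 forwards: choose 5 of the 14 forwards and 1 of the 8 defenders, C(14,5)·C(8,1) = 2002·8 = 16016.
Probability = 16016/74613 = 208/969.

208/969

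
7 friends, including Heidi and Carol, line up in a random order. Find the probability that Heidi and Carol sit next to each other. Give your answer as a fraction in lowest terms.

2/7

There are 7! = 5040 arrangements.
Treat Heidi and Carol as a block: 6! arrangements of the blocks × 2 orders within the block = 2·720 = 1440.
Probability = 1440/5040 = 2/7.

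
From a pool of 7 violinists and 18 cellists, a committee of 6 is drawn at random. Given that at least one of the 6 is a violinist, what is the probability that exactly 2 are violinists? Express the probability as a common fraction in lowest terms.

Work in counts. Selections with at least one violinist: C(25,6) − C(18,6) = 177100 − 18564 = 158536.
Of those, selections where exactly 2 are violinists: C(7,2)·C(18,4) = 21·3060 = 64260.
Conditional probability = 64260/158536 = 2295/5662.

2295/5662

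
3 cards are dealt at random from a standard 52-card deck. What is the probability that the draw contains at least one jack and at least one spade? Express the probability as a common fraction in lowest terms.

33/260

There are C(52,3) = 22100 possible draws.
By inclusion-exclusion on the complements, draws missing all jacks or all spades: C(48,3) + C(39,3) − C(36,3) = 17296 + 9139 − 7140 = 19295.
So draws with at least one of each: 22100 − 19295 = 2805, probability 2805/22100 = 33/260.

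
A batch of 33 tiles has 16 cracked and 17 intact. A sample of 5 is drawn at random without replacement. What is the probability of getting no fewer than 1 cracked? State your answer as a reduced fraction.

There are C(33,5) = 237336 ways to choose the 5.
The complement is all 5 are intact: C(17,5) = 6188.
Probability = 1 − 6188/237336 = 231148/237336 = 57787/59334.

57787/59334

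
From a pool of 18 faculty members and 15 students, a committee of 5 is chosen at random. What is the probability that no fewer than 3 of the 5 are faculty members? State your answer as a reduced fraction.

11679/19778

There are C(33,5) = 237336 ways to choose the 5.
Favorable selections (no fewer than 3 faculty members): C(18,3)·C(15,2) + C(18,4)·C(15,1) + C(18,5)·C(15,0) = 85680 + 45900 + 8568 = 140148.
Probability = 140148/237336 = 11679/19778.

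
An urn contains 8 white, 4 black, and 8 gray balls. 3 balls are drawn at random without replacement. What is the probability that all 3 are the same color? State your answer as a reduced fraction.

There are C(20,3) = 1140 ways to draw 3 balls.
All same color: C(8,3) + C(4,3) + C(8,3) = 56 + 4 + 56 = 116.
Probability = 116/1140 = 29/285.

29/285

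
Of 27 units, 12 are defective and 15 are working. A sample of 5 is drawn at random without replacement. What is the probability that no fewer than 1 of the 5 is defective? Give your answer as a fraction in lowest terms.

1993/2070

Total selections: C(27,5) = 80730.
The complement is all 5 are working: C(15,5) = 3003.
Probability = 1 − 3003/80730 = 77727/80730 = 1993/2070.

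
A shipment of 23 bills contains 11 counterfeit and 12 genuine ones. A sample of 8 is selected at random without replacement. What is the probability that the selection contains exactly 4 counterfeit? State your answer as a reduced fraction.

There are C(23,8) = 490314 ways to choose 8 from 23.
Selections with exactly 4 counterfeit: choose 4 of the 11 counterfeit and 4 of the 12 genuine, C(11,4)·C(12,4) = 330·495 = 163350.
Probability = 163350/490314 = 2475/7429.

2475/7429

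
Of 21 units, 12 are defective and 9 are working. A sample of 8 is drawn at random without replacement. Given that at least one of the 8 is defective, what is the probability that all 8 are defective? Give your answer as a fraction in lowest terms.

Work in counts. Selections with at least one defective: C(21,8) − C(9,8) = 203490 − 9 = 203481.
Of those, selections where all 8 are defective: C(12,8) = 495.
Conditional probability = 495/203481 = 55/22609.

55/22609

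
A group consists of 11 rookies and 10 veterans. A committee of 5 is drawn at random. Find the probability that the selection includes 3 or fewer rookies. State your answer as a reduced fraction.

There are C(21,5) = 20349 ways to choose the 5.
Count the complement (more than 3 rookies): C(11,4)·C(10,1) + C(11,5)·C(10,0) = 3300 + 462 = 3762.
Probability = 1 − 3762/20349 = 16587/20349 = 97/119.

97/119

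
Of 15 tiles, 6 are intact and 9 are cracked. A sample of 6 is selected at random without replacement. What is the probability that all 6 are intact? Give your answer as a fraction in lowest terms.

1/5005

There are C(15,6) = 5005 possible selections.
Selections with all intact: C(6,6) = 1.
Probability = 1/5005.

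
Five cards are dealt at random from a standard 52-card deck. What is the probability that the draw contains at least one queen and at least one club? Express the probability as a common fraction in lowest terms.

229297/866320

There are C(52,5) = 2598960 possible draws.
By inclusion-exclusion on the complements, draws missing all queens or all clubs: C(48,5) + C(39,5) − C(36,5) = 1712304 + 575757 − 376992 = 1911069.
So draws with at least one of each: 2598960 − 1911069 = 687891, probability 687891/2598960 = 229297/866320.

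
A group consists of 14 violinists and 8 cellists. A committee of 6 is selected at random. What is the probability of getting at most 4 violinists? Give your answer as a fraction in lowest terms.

Total selections: C(22,6) = 74613.
Count the complement (more than 4 violinists): C(14,5)·C(8,1) + C(14,6)·C(8,0) = 16016 + 3003 = 19019.
Probability = 1 − 19019/74613 = 55594/74613 = 38/51.

38/51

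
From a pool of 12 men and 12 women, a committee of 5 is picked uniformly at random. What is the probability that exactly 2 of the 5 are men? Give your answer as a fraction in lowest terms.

55/161

There are C(24,5) = 42504 ways to choose 5 from 24.
Selections with exactly 2 men: choose 2 of the 12 men and 3 of the 12 women, C(12,2)·C(12,3) = 66·220 = 14520.
Probability = 14520/42504 = 55/161.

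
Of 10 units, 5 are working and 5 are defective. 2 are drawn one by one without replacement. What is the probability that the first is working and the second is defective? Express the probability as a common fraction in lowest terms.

5/18

Multiply the conditional probabilities at each draw: 5/10 · 5/9 = 25/90 = 5/18.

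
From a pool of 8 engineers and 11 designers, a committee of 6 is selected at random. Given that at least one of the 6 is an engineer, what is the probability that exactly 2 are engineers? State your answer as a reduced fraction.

44/127

Work in counts. Selections with at least one engineer: C(19,6) − C(11,6) = 27132 − 462 = 26670.
Of those, selections where exactly 2 are engineers: C(8,2)·C(11,4) = 28·330 = 9240.
Conditional probability = 9240/26670 = 44/127.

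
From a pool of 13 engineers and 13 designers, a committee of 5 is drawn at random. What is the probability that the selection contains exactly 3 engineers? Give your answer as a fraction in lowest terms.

39/115

There are C(26,5) = 65780 ways to choose 5 from 26.
Selections with exactly 3 engineers: choose 3 of the 13 engineers and 2 of the 13 designers, C(13,3)·C(13,2) = 286·78 = 22308.
Probability = 22308/65780 = 39/115.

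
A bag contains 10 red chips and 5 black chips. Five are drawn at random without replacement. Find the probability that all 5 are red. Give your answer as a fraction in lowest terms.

There are C(15,5) = 3003 possible selections.
Selections with all red: C(10,5) = 252.
Probability = 252/3003 = 12/143.

12/143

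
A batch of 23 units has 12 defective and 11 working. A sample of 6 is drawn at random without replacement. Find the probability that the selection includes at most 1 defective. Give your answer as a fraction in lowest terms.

There are C(23,6) = 100947 ways to choose the 6.
Favorable selections (at most 1 defective): C(12,0)·C(11,6) + C(12,1)·C(11,5) = 462 + 5544 = 6006.
Probability = 6006/100947 = 26/437.

26/437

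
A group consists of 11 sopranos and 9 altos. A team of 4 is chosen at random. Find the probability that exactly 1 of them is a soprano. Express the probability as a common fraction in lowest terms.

308/1615

There are C(20,4) = 4845 ways to choose 4 from 20.
Selections with exactly 1 soprano: choose 1 of the 11 sopranos and 3 of the 9 altos, C(11,1)·C(9,3) = 11·84 = 924.
Probability = 924/4845 = 308/1615.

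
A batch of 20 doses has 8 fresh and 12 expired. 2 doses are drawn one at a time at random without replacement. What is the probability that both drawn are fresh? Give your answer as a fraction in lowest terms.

14/95

Multiply the conditional probabilities at each draw: 8/20 · 7/19 = 56/380 = 14/95.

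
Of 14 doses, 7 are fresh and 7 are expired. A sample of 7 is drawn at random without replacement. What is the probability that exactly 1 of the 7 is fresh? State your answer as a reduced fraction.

There are C(14,7) = 3432 ways to choose 7 from 14.
Selections with exactly 1 fresh: choose 1 of the 7 fresh and 6 of the 7 expired, C(7,1)·C(7,6) = 7·7 = 49.
Probability = 49/3432.

49/3432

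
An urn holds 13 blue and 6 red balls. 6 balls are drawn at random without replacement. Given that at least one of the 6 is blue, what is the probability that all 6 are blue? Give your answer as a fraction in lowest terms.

132/2087

Work in counts. Selections with at least one blue: C(19,6) − C(6,6) = 27132 − 1 = 27131.
Of those, selections where all 6 are blue: C(13,6) = 1716.
Conditional probability = 1716/27131 = 132/2087.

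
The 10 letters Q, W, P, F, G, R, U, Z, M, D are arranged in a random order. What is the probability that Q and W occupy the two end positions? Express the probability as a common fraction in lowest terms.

There are 10! = 3628800 arrangements.
Place Q and W at the ends in 2 ways, arrange the remaining 8 in 8! = 40320 ways: 2·40320 = 80640.
Probability = 80640/3628800 = 1/45.

1/45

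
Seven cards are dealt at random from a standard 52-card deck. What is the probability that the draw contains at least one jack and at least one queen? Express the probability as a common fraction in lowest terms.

There are C(52,7) = 133784560 possible draws.
By inclusion-exclusion on the complements, draws missing all jacks or all queens: C(48,7) + C(48,7) − C(44,7) = 73629072 + 73629072 − 38320568 = 108937576.
So draws with at least one of each: 133784560 − 108937576 = 24846984, probability 24846984/133784560 = 3105873/16723070.

3105873/16723070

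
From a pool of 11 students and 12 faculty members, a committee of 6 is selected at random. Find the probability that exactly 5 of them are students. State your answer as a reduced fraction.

24/437

There are C(23,6) = 100947 ways to choose 6 from 23.
Selections with exactly 5 students: choose 5 of the 11 students and 1 of the 12 faculty members, C(11,5)·C(12,1) = 462·12 = 5544.
Probability = 5544/100947 = 24/437.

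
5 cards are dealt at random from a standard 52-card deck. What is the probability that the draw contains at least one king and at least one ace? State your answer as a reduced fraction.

6509/64974

There are C(52,5) = 2598960 possible draws.
By inclusion-exclusion on the complements, draws missing all kings or all aces: C(48,5) + C(48,5) − C(44,5) = 1712304 + 1712304 − 1086008 = 2338600.
So draws with at least one of each: 2598960 − 2338600 = 260360, probability 260360/2598960 = 6509/64974.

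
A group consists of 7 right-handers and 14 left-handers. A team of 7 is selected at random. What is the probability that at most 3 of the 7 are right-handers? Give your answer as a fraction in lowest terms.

10153/11628

Total selections: C(21,7) = 116280.
Favorable selections (at most 3 right-handers): C(7,0)·C(14,7) + C(7,1)·C(14,6) + C(7,2)·C(14,5) + C(7,3)·C(14,4) = 3432 + 21021 + 42042 + 35035 = 101530.
Probability = 101530/116280 = 10153/11628.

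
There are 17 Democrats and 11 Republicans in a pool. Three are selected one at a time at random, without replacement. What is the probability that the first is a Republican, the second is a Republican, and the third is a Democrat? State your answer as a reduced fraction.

935/9828

Multiply the conditional probabilities at each draw: 11/28 · 10/27 · 17/26 = 1870/19656 = 935/9828.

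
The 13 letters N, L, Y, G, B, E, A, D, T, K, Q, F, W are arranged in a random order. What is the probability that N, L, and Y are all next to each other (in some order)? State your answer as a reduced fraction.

1/26

There are 13! = 6227020800 arrangements.
Treat the three as one block: 11! placements × 3! orders within the block = 39916800·6 = 239500800.
Probability = 239500800/6227020800 = 1/26.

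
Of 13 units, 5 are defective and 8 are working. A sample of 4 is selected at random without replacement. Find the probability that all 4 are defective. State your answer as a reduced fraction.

There are C(13,4) = 715 possible selections.
Selections with all defective: C(5,4) = 5.
Probability = 5/715 = 1/143.

1/143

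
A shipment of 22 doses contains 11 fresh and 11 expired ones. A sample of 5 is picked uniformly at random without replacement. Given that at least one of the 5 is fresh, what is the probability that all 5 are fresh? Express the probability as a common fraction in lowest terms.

Work in counts. Selections with at least one fresh: C(22,5) − C(11,5) = 26334 − 462 = 25872.
Of those, selections where all 5 are fresh: C(11,5) = 462.
Conditional probability = 462/25872 = 1/56.

1/56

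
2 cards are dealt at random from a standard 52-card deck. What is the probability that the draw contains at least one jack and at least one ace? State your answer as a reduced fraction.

8/663

There are C(52,2) = 1326 possible draws.
By inclusion-exclusion on the complements, draws missing all jacks or all aces: C(48,2) + C(48,2) − C(44,2) = 1128 + 1128 − 946 = 1310.
So draws with at least one of each: 1326 − 1310 = 16, probability 16/1326 = 8/663.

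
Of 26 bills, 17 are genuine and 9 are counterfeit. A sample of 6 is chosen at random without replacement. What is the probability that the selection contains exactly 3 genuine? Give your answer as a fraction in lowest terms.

816/3289

The sample space is all 6-subsets of the 26: C(26,6) = 230230.
Selections with exactly 3 genuine: choose 3 of the 17 genuine and 3 of the 9 counterfeit, C(17,3)·C(9,3) = 680·84 = 57120.
Probability = 57120/230230 = 816/3289.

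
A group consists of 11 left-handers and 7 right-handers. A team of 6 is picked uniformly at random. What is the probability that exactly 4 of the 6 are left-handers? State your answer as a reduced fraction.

There are C(18,6) = 18564 ways to choose 6 from 18.
Selections with exactly 4 left-handers: choose 4 of the 11 left-handers and 2 of the 7 right-handers, C(11,4)·C(7,2) = 330·21 = 6930.
Probability = 6930/18564 = 165/442.

165/442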